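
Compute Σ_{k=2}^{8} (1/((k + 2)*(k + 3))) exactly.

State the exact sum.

The ratio is (k + 2)/(k + 4).
Take A(k)=k + 2, B(k)=k + 4, C(k)=1.
Need (k + 2)·f(k+1) − (k + 3)·f(k) = 1.
Bound: deg f ≤ 1.
Coefficient equations give f(k) = k/2.
Get s_k = R·t_k = k/(2*(k + 2)) with R(k) = B(k−1)f(k)/C(k) = k*(k + 3)/2.
Verify: 1/(k**2 + 5*k + 6) matches t_k.
Sum = s_(9) − s_(2); s_(9) = 9/22, s_(2) = 1/4 ⇒ 7/44.

Σ = 7/44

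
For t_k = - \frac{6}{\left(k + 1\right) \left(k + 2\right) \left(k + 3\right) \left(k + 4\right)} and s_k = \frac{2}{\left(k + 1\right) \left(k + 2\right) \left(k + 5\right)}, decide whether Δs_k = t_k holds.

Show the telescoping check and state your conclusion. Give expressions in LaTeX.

Invalid: residual \frac{4 \left(4 k + 19\right)}{k^{6} + 21 k^{5} + 175 k^{4} + 735 k^{3} + 1624 k^{2} + 1764 k + 720} ≠ 0.

s_(k+1) = 2/((k + 2)*(k + 3)*(k + 6))
s_(k+1) − s_k = 2*(-3*k - 13)/(k**5 + 17*k**4 + 107*k**3 + 307*k**2 + 396*k + 180)
(s_(k+1) − s_k) − t_k = 4*(4*k + 19)/(k**6 + 21*k**5 + 175*k**4 + 735*k**3 + 1624*k**2 + 1764*k + 720)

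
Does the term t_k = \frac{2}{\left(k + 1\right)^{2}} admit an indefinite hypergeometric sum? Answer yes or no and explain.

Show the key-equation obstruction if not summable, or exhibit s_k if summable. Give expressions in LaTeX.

No; the coefficient equations for f are inconsistent.

t_(k+1)/t_k = (k + 1)**2/(k + 2)**2.
Normal form (A,B,C) = (k**2 + 2*k + 1, k**2 + 4*k + 4, 1).
Need (k**2 + 2*k + 1)·f(k+1) − (k**2 + 2*k + 1)·f(k) = 1.
deg f ≤ 0 (via 2,2,0).
Generic f = c0 gives residual -1; -1 = 0 cannot hold, so t_k is not Gosper-summable.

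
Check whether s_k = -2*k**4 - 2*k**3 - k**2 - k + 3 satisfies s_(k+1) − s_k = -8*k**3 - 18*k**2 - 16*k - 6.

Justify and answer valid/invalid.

s_(k+1) = -k - 2*(k + 1)**4 - 2*(k + 1)**3 - (k + 1)**2 + 2
s_(k+1) − s_k = -8*k**3 - 18*k**2 - 16*k - 6
(s_(k+1) − s_k) − t_k = 0

valid; difference matches t_k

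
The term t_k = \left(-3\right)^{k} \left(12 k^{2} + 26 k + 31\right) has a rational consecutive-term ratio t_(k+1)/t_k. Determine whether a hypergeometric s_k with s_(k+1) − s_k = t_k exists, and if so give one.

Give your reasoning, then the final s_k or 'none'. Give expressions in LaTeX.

s_k = \left(-3\right)^{k} \left(- 3 k^{2} - 2 k - 4\right)

The ratio is 3*(-12*k**2 - 50*k - 69)/(12*k**2 + 26*k + 31).
Take A(k)=-3, B(k)=1, C(k)=k**2 + 13*k/6 + 31/12.
f must satisfy (-3)·f(k+1) − (1)·f(k) = k**2 + 13*k/6 + 31/12.
d = 2 from the (0,0,2) case.
Solving with deg f ≤ 2: f(k) = -(3*k**2 + 2*k + 4)/12.
So s_k = (B(k−1)f/C)·t_k = (-(3*k**2 + 2*k + 4)/(12*k**2 + 26*k + 31))·t_k = (-3)**k*(-3*k**2 - 2*k - 4).
Δs = (-3)**k*(12*k**2 + 26*k + 31), as required.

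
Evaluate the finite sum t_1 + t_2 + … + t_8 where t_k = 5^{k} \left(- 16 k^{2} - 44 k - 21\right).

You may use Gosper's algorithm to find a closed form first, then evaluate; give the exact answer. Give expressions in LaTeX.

Σ = -648437480

t_(k+1)/t_k = 5*(16*k**2 + 76*k + 81)/(16*k**2 + 44*k + 21).
Normal form (A,B,C) = (5, 1, k**2 + 11*k/4 + 21/16).
Set up (5)·f(k+1) − (1)·f(k) − (k**2 + 11*k/4 + 21/16) = 0.
Degrees (0,0,2) ⇒ d ≤ 2.
A polynomial solution: f(k) = (4*k**2 + k - 1)/16.
Then R = B(k−1)f/C = (4*k**2 + k - 1)/(16*k**2 + 44*k + 21), so s_k = R(k)·t_k = 5**k*(-4*k**2 - k + 1).
Δs = 5**k*(-16*k**2 - 44*k - 21), as required.
Sum = s_(9) − s_(1); s_(9) = -648437500, s_(1) = -20 ⇒ -648437480.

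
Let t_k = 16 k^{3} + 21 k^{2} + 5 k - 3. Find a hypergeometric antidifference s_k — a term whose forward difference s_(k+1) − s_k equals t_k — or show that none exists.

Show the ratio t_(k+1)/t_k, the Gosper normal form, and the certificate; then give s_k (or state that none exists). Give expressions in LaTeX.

Compute t_(k+1)/t_k: get (16*k**3 + 69*k**2 + 95*k + 39)/(16*k**3 + 21*k**2 + 5*k - 3).
A = 1, B = 1, C = k**3 + 21*k**2/16 + 5*k/16 - 3/16.
Key eq: (1)·f(k+1) = (1)·f(k) + (k**3 + 21*k**2/16 + 5*k/16 - 3/16).
Degrees (0,0,3) ⇒ d ≤ 4.
Solve for f: f(k) = k*(4*k**3 - k**2 - 4*k - 2)/16 (degree 4 ≤ 4).
Certificate R = B(k−1)f/C = k*(4*k**3 - k**2 - 4*k - 2)/(16*k**3 + 21*k**2 + 5*k - 3) gives s_k = k*(4*k**3 - k**2 - 4*k - 2).
Check: Δs_k = 16*k**3 + 21*k**2 + 5*k - 3. ✓

s_k = k \left(4 k^{3} - k^{2} - 4 k - 2\right)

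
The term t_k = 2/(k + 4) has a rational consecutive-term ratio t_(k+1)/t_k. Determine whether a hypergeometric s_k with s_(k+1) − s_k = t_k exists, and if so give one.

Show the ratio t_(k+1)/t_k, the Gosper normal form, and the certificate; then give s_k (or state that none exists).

The ratio is (k + 4)/(k + 5).
Take A(k)=k + 4, B(k)=k + 5, C(k)=1.
Need (k + 4)·f(k+1) − (k + 4)·f(k) = 1.
From deg A=1, deg B=1, deg C=0: d=0.
f = c0 ⇒ A·f(k+1) − B(k−1)·f(k) − C = -1. The system {-1 = 0} is inconsistent; no antidifference.

no hypergeometric antidifference exists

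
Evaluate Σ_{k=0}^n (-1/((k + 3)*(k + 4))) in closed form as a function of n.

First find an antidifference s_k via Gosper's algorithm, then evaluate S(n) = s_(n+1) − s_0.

S(n) = (-n - 1)/(3*(n + 4))

t_(k+1)/t_k = (k + 3)/(k + 5).
Take A(k)=k + 3, B(k)=k + 5, C(k)=1.
Set up (k + 3)·f(k+1) − (k + 4)·f(k) − (1) = 0.
d = 1 from the (1,1,0) case.
Match coefficients ⇒ f(k) = k/3.
Certificate R = B(k−1)f/C = k*(k + 4)/3 gives s_k = -k/(3*k + 9).
Δs = -1/(k**2 + 7*k + 12), as required.
s_(n+1) = (-n - 1)/(3*(n + 4)) and s_(0) = 0, so S(n) = (-n - 1)/(3*(n + 4)).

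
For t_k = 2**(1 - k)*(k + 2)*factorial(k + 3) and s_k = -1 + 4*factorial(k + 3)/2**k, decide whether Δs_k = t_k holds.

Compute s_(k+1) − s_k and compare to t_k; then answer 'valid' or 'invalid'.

s_(k+1) = 4*2**(-k - 1)*factorial(k + 4) - 1
s_(k+1) − s_k = 2**(1 - k)*(k + 2)*factorial(k + 3)
(s_(k+1) − s_k) − t_k = 0

valid (s_(k+1) − s_k reduces to t_k)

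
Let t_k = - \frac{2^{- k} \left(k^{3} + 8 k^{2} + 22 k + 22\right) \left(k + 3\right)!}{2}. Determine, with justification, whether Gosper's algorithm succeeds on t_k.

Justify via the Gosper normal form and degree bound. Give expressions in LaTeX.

t_(k+1)/t_k = (k**4 + 15*k**3 + 85*k**2 + 217*k + 212)/(2*(k**3 + 8*k**2 + 22*k + 22)).
Normal form (A,B,C) = (k/2 + 2, 1, k**3 + 8*k**2 + 22*k + 22).
f must satisfy (k/2 + 2)·f(k+1) − (1)·f(k) = k**3 + 8*k**2 + 22*k + 22.
From deg A=1, deg B=0, deg C=3: d=2.
A polynomial solution: f(k) = 2*(k**2 + 4*k + 1).
Then R = B(k−1)f/C = 2*(k**2 + 4*k + 1)/(k**3 + 8*k**2 + 22*k + 22), so s_k = R(k)·t_k = -(k**2 + 4*k + 1)*factorial(k + 3)/2**k.
Δs = -(k**3 + 8*k**2 + 22*k + 22)*factorial(k + 3)/(2*2**k), as required.

Yes. s_k = - 2^{- k} \left(k^{2} + 4 k + 1\right) \left(k + 3\right)!.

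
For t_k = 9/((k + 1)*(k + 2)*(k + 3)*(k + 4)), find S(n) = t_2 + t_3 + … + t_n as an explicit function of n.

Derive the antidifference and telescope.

S(n) = (n**3 + 9*n**2 + 26*n - 36)/(20*(n**3 + 9*n**2 + 26*n + 24))

r(k) = (k + 1)/(k + 5) after simplifying.
Take A(k)=k + 1, B(k)=k + 5, C(k)=1.
Solve (k + 1)·f(k+1) − (k + 4)·f(k) = 1.
From deg A=1, deg B=1, deg C=0: d=3.
Solve for f: f(k) = k*(k**2 + 6*k + 11)/18 (degree 3 ≤ 3).
Then R = B(k−1)f/C = k*(k + 4)*(k**2 + 6*k + 11)/18, so s_k = R(k)·t_k = k*(k**2 + 6*k + 11)/(2*(k + 1)*(k + 2)*(k + 3)).
Verify: 9/(k**4 + 10*k**3 + 35*k**2 + 50*k + 24) matches t_k.
Evaluate: s_(n+1) = (n**3 + 9*n**2 + 26*n + 18)/(2*(n**3 + 9*n**2 + 26*n + 24)); subtract s_(2) = 9/20 ⇒ S(n) = (n**3 + 9*n**2 + 26*n - 36)/(20*(n**3 + 9*n**2 + 26*n + 24)).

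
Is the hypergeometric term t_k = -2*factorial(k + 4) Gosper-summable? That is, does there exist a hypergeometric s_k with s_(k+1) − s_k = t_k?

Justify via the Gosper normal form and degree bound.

t_(k+1)/t_k = k + 5.
A = k + 5, B = 1, C = 1.
f must satisfy (k + 5)·f(k+1) − (1)·f(k) = 1.
Bound: deg f ≤ -1.
Bound -1 < 0, so the key equation has no polynomial solution.

No; the degree bound rules out any f.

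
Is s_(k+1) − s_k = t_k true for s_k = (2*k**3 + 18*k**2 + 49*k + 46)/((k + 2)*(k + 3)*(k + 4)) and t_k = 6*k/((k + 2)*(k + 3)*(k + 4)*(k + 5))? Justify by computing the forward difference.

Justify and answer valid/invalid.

Valid — Δs_k = t_k.

s_(k+1) = (49*k + 2*(k + 1)**3 + 18*(k + 1)**2 + 95)/((k + 3)*(k + 4)*(k + 5))
s_(k+1) − s_k = 6*k/(k**4 + 14*k**3 + 71*k**2 + 154*k + 120)
(s_(k+1) − s_k) − t_k = 0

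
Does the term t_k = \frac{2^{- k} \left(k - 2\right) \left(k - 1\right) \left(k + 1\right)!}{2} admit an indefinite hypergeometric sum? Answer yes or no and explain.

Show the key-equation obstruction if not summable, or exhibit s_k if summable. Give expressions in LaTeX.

Yes. s_k = 2^{- k} \left(k - 4\right) \left(k + 1\right)!.

Ratio r(k) = k*(k + 2)/(2*(k - 2)).
So A=k/2 + 1 and B=1, with C=k**2 - 3*k + 2.
f must satisfy (k/2 + 1)·f(k+1) − (1)·f(k) = k**2 - 3*k + 2.
deg f ≤ 1 (via 1,0,2).
Coefficient equations give f(k) = 2*(k - 4).
Get s_k = R·t_k = (k - 4)*factorial(k + 1)/2**k with R(k) = B(k−1)f(k)/C(k) = 2*(k - 4)/((k - 2)*(k - 1)).
Check: Δs_k = (k - 2)*(k - 1)*factorial(k + 1)/(2*2**k). ✓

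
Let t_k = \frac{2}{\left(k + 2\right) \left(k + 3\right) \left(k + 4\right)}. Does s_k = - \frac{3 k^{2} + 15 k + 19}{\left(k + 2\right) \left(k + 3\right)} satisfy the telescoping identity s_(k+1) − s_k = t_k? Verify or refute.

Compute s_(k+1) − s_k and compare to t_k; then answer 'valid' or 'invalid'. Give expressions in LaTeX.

s_(k+1) = (-15*k - 3*(k + 1)**2 - 34)/((k + 3)*(k + 4))
s_(k+1) − s_k = 2/(k**3 + 9*k**2 + 26*k + 24)
(s_(k+1) − s_k) − t_k = 0

Valid — Δs_k = t_k.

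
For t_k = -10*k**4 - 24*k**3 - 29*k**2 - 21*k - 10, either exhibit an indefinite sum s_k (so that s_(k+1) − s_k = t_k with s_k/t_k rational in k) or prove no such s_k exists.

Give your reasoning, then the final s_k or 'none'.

s_k = k*(-2*k**4 - k**3 - k**2 - 2*k - 4)

t_(k+1)/t_k = (10*k**4 + 64*k**3 + 161*k**2 + 191*k + 94)/(10*k**4 + 24*k**3 + 29*k**2 + 21*k + 10).
Gosper form: A/B · C(k+1)/C(k) with A=1, B=1, C=k**4 + 12*k**3/5 + 29*k**2/10 + 21*k/10 + 1.
Need (1)·f(k+1) − (1)·f(k) = k**4 + 12*k**3/5 + 29*k**2/10 + 21*k/10 + 1.
Bound: deg f ≤ 5.
Solve for f: f(k) = k*(2*k**4 + k**3 + k**2 + 2*k + 4)/10 (degree 5 ≤ 5).
So s_k = (B(k−1)f/C)·t_k = (k*(2*k**4 + k**3 + k**2 + 2*k + 4)/(10*k**4 + 24*k**3 + 29*k**2 + 21*k + 10))·t_k = k*(-2*k**4 - k**3 - k**2 - 2*k - 4).
Δs = -10*k**4 - 24*k**3 - 29*k**2 - 21*k - 10, as required.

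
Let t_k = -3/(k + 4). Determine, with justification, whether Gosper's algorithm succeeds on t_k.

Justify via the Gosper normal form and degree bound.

No; the coefficient equations for f are inconsistent.

Step 1: r(k) = (k + 4)/(k + 5).
Factor: A=k + 4; B=k + 5; C=1.
Key eq: (k + 4)·f(k+1) = (k + 4)·f(k) + (1).
From deg A=1, deg B=1, deg C=0: d=0.
Write f(k) = c0. Then LHS − RHS = -1, requiring -1 = 0: contradictory. No certificate.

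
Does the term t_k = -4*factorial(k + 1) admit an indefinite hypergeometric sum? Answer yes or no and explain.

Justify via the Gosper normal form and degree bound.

No. Not Gosper-summable.

t_(k+1)/t_k = k + 2.
Factor: A=k + 2; B=1; C=1.
Need (k + 2)·f(k+1) − (1)·f(k) = 1.
deg f ≤ -1 (via 1,0,0).
Bound -1 < 0, so the key equation has no polynomial solution.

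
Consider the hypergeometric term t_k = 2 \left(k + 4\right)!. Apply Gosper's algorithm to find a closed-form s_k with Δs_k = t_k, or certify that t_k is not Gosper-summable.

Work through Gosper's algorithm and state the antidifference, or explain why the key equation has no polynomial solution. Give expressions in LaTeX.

no hypergeometric antidifference exists

t_(k+1)/t_k = k + 5.
A = k + 5, B = 1, C = 1.
Set up (k + 5)·f(k+1) − (1)·f(k) − (1) = 0.
From deg A=1, deg B=0, deg C=0: d=-1.
d = -1 < 0 ⇒ no nonzero polynomial f; not summable.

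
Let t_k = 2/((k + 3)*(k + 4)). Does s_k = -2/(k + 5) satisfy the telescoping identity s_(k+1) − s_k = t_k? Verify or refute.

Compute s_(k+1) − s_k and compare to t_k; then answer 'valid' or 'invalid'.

Invalid: residual 4*(-2*k - 9)/(k**4 + 18*k**3 + 119*k**2 + 342*k + 360) ≠ 0.

s_(k+1) = -2/(k + 6)
s_(k+1) − s_k = 2/((k + 5)*(k + 6))
(s_(k+1) − s_k) − t_k = 4*(-2*k - 9)/(k**4 + 18*k**3 + 119*k**2 + 342*k + 360)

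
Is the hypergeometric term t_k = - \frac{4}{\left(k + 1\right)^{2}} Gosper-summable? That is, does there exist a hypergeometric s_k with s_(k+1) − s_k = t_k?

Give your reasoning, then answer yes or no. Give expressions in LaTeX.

Compute t_(k+1)/t_k: get (k + 1)**2/(k + 2)**2.
So A=k**2 + 2*k + 1 and B=k**2 + 4*k + 4, with C=1.
Need (k**2 + 2*k + 1)·f(k+1) − (k**2 + 2*k + 1)·f(k) = 1.
d = 0 from the (2,2,0) case.
Put f(k) = c0: A·f(k+1) − B(k−1)·f(k) − C = -1; need -1 = 0 — inconsistent ⇒ no f, not summable.

No — t_k has no hypergeometric antidifference.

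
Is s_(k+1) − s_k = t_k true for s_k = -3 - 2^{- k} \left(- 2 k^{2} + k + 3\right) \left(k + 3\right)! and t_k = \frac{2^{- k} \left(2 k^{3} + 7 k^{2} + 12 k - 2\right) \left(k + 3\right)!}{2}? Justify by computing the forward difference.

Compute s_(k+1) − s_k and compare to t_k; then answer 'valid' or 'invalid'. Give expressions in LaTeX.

s_(k+1) = -2**(-k - 1)*(k - 2*(k + 1)**2 + 4)*factorial(k + 4) - 3
s_(k+1) − s_k = (2*k**3 + 7*k**2 + 12*k - 2)*factorial(k + 3)/(2*2**k)
(s_(k+1) − s_k) − t_k = 0

Valid — Δs_k = t_k.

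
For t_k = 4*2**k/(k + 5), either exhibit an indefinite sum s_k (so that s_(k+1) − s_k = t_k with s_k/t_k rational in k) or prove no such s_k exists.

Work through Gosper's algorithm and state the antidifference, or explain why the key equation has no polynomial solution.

none — t_k is not Gosper-summable

Compute t_(k+1)/t_k: get 2*(k + 5)/(k + 6).
Take A(k)=2*k + 10, B(k)=k + 6, C(k)=1.
Key eq: (2*k + 10)·f(k+1) = (k + 5)·f(k) + (1).
From deg A=1, deg B=1, deg C=0: d=-1.
d = -1 < 0 ⇒ no nonzero polynomial f; not summable.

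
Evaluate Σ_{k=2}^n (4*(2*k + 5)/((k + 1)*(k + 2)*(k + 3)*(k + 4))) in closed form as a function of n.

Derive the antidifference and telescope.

Step 1: r(k) = (k + 1)*(2*k + 7)/((k + 5)*(2*k + 5)).
A = k + 1, B = k + 5, C = k + 5/2.
Key eq: (k + 1)·f(k+1) = (k + 4)·f(k) + (k + 5/2).
From deg A=1, deg B=1, deg C=1: d=3.
Solve for f: f(k) = k*(k + 2)*(k + 4)/6 (degree 3 ≤ 3).
R(k) = B(k−1)·f(k)/C(k) = k*(k + 2)*(k + 4)**2/(3*(2*k + 5)); s_k = R·t_k = 4*k*(k + 4)/(3*(k**2 + 4*k + 3)).
Verify: 4*(2*k + 5)/(k**4 + 10*k**3 + 35*k**2 + 50*k + 24) matches t_k.
Evaluate: s_(n+1) = 4*(n**2 + 6*n + 5)/(3*(n**2 + 6*n + 8)); subtract s_(2) = 16/15 ⇒ S(n) = 4*(n**2 + 6*n - 7)/(15*(n**2 + 6*n + 8)).

S(n) = 4*(n**2 + 6*n - 7)/(15*(n**2 + 6*n + 8))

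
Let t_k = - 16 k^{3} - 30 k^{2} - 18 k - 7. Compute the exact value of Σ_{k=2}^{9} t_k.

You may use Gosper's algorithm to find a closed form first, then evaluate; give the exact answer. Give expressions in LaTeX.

Σ = -41752

Compute t_(k+1)/t_k: get (16*k**3 + 78*k**2 + 126*k + 71)/(16*k**3 + 30*k**2 + 18*k + 7).
A = 1, B = 1, C = k**3 + 15*k**2/8 + 9*k/8 + 7/16.
Key eq: (1)·f(k+1) = (1)·f(k) + (k**3 + 15*k**2/8 + 9*k/8 + 7/16).
Bound: deg f ≤ 4.
Solving with deg f ≤ 4: f(k) = k*(4*k**3 + 2*k**2 - 2*k + 3)/16.
So s_k = (B(k−1)f/C)·t_k = (k*(4*k**3 + 2*k**2 - 2*k + 3)/(16*k**3 + 30*k**2 + 18*k + 7))·t_k = k*(-4*k**3 - 2*k**2 + 2*k - 3).
Δs = -16*k**3 - 30*k**2 - 18*k - 7, as required.
Evaluate s at k=10 and k=2: -41830 and -78; difference -41752.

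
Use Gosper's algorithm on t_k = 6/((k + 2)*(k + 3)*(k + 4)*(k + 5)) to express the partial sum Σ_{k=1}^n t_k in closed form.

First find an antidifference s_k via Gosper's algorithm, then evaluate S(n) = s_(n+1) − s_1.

S(n) = n*(n**2 + 12*n + 47)/(30*(n**3 + 12*n**2 + 47*n + 60))

Ratio r(k) = (k + 2)/(k + 6).
Take A(k)=k + 2, B(k)=k + 6, C(k)=1.
Set up (k + 2)·f(k+1) − (k + 5)·f(k) − (1) = 0.
Degrees (1,1,0) ⇒ d ≤ 3.
Solving with deg f ≤ 3: f(k) = k*(k**2 + 9*k + 26)/72.
R(k) = B(k−1)·f(k)/C(k) = k*(k + 5)*(k**2 + 9*k + 26)/72; s_k = R·t_k = k*(k**2 + 9*k + 26)/(12*(k + 2)*(k + 3)*(k + 4)).
Verify: 6/(k**4 + 14*k**3 + 71*k**2 + 154*k + 120) matches t_k.
Σ_(k=1)^n t_k = s_(n+1) − s_(1) = ((n**3 + 12*n**2 + 47*n + 36)/(12*(n**3 + 12*n**2 + 47*n + 60))) − (1/20), i.e. n*(n**2 + 12*n + 47)/(30*(n**3 + 12*n**2 + 47*n + 60)).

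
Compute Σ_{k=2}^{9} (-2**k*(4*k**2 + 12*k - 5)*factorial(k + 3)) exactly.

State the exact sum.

Σ = -108399978085920

Ratio r(k) = 2*(4*k**3 + 36*k**2 + 91*k + 44)/(4*k**2 + 12*k - 5).
Take A(k)=2*k + 8, B(k)=1, C(k)=k**2 + 3*k - 5/4.
f must satisfy (2*k + 8)·f(k+1) − (1)·f(k) = k**2 + 3*k - 5/4.
deg f ≤ 1 (via 1,0,2).
Coefficient equations give f(k) = (2*k - 3)/4.
Get s_k = R·t_k = -2**k*(2*k - 3)*factorial(k + 3) with R(k) = B(k−1)f(k)/C(k) = (2*k - 3)/(4*k**2 + 12*k - 5).
Check: Δs_k = -2**k*(4*k**2 + 12*k - 5)*factorial(k + 3). ✓
Σ_(k=2)^(9) t_k = s_(10) − s_(2) = -108399978086400 − (-480) = -108399978085920.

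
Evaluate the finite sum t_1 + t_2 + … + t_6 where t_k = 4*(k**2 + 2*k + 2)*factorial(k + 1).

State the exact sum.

r(k) = (k + 2)*(2*k + (k + 1)**2 + 4)/(k**2 + 2*k + 2) after simplifying.
Gosper form: A/B · C(k+1)/C(k) with A=k + 2, B=1, C=k**2 + 2*k + 2.
Solve (k + 2)·f(k+1) − (1)·f(k) = k**2 + 2*k + 2.
d = 1 from the (1,0,2) case.
Solve for f: f(k) = k (degree 1 ≤ 1).
R(k) = B(k−1)·f(k)/C(k) = k/(k**2 + 2*k + 2); s_k = R·t_k = 4*k*factorial(k + 1).
Δs = 4*(k**2 + 2*k + 2)*factorial(k + 1), as required.
Telescoping: Σ = s_(7) − s_(1) = 1128960 − (8) = 1128952.

Σ = 1128952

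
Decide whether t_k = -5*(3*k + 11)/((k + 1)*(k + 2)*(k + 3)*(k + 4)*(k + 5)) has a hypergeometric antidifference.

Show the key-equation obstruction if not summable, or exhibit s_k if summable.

Ratio r(k) = (k + 1)*(3*k + 14)/((k + 6)*(3*k + 11)).
A = k + 1, B = k + 6, C = k + 11/3.
f must satisfy (k + 1)·f(k+1) − (k + 5)·f(k) = k + 11/3.
Bound: deg f ≤ 4.
Solving with deg f ≤ 4: f(k) = k*(k + 3)*(k**2 + 7*k + 14)/24.
Then R = B(k−1)f/C = k*(k + 3)*(k + 5)*(k**2 + 7*k + 14)/(8*(3*k + 11)), so s_k = R(k)·t_k = 5*k*(-k**2 - 7*k - 14)/(8*(k**3 + 7*k**2 + 14*k + 8)).
s_(k+1) − s_k = 5*(-3*k - 11)/(k**5 + 15*k**4 + 85*k**3 + 225*k**2 + 274*k + 120) = t_k.

Yes. s_k = 5*k*(-k**2 - 7*k - 14)/(8*(k**3 + 7*k**2 + 14*k + 8)).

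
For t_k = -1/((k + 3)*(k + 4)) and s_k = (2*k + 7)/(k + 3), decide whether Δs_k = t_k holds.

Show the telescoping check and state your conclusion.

s_(k+1) = (2*k + 9)/(k + 4)
s_(k+1) − s_k = -1/(k**2 + 7*k + 12)
(s_(k+1) − s_k) − t_k = 0

valid; difference matches t_k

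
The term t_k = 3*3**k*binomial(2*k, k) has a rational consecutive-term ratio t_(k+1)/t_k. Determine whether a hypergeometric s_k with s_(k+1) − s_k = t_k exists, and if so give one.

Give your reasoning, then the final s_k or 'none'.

none (Gosper's algorithm certifies no s_k)

Compute t_(k+1)/t_k: get 6*(2*k + 1)/(k + 1).
Factor: A=12*k + 6; B=k + 1; C=1.
f must satisfy (12*k + 6)·f(k+1) − (k)·f(k) = 1.
Degrees (1,1,0) ⇒ d ≤ -1.
Bound -1 < 0, so the key equation has no polynomial solution.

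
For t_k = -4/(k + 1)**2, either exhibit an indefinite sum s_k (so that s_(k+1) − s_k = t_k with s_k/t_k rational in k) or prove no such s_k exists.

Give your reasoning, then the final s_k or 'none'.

not Gosper-summable; s_k does not exist

Compute t_(k+1)/t_k: get (k + 1)**2/(k + 2)**2.
So A=k**2 + 2*k + 1 and B=k**2 + 4*k + 4, with C=1.
Need (k**2 + 2*k + 1)·f(k+1) − (k**2 + 2*k + 1)·f(k) = 1.
From deg A=2, deg B=2, deg C=0: d=0.
Put f(k) = c0: A·f(k+1) − B(k−1)·f(k) − C = -1; need -1 = 0 — inconsistent ⇒ no f, not summable.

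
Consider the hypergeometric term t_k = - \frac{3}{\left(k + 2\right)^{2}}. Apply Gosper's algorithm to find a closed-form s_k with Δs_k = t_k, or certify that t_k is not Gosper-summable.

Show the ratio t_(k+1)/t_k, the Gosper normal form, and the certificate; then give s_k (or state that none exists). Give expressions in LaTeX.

t_(k+1)/t_k = (k + 2)**2/(k + 3)**2.
A = k**2 + 4*k + 4, B = k**2 + 6*k + 9, C = 1.
f must satisfy (k**2 + 4*k + 4)·f(k+1) − (k**2 + 4*k + 4)·f(k) = 1.
Degrees (2,2,0) ⇒ d ≤ 0.
f = c0 ⇒ A·f(k+1) − B(k−1)·f(k) − C = -1. The system {-1 = 0} is inconsistent; no antidifference.

none (Gosper's algorithm certifies no s_k)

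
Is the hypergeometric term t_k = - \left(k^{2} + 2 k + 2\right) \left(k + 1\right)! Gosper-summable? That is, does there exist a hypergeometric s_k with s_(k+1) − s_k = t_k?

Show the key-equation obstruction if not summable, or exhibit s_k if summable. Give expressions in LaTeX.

r(k) = (k + 2)*(2*k + (k + 1)**2 + 4)/(k**2 + 2*k + 2) after simplifying.
Normal form (A,B,C) = (k + 2, 1, k**2 + 2*k + 2).
f must satisfy (k + 2)·f(k+1) − (1)·f(k) = k**2 + 2*k + 2.
Degrees (1,0,2) ⇒ d ≤ 1.
Solve for f: f(k) = k (degree 1 ≤ 1).
Get s_k = R·t_k = -k*factorial(k + 1) with R(k) = B(k−1)f(k)/C(k) = k/(k**2 + 2*k + 2).
s_(k+1) − s_k = -(k**2 + 2*k + 2)*factorial(k + 1) = t_k.

Yes. s_k = - k \left(k + 1\right)!.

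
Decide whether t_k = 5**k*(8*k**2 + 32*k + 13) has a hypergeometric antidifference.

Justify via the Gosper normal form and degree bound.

Compute t_(k+1)/t_k: get 5*(8*k**2 + 48*k + 53)/(8*k**2 + 32*k + 13).
So A=5 and B=1, with C=k**2 + 4*k + 13/8.
f must satisfy (5)·f(k+1) − (1)·f(k) = k**2 + 4*k + 13/8.
d = 2 from the (0,0,2) case.
Coefficient equations give f(k) = (2*k**2 + 3*k - 3)/8.
Certificate R = B(k−1)f/C = (2*k**2 + 3*k - 3)/(8*k**2 + 32*k + 13) gives s_k = 5**k*(2*k**2 + 3*k - 3).
Check: Δs_k = 5**k*(8*k**2 + 32*k + 13). ✓

Yes. s_k = 5**k*(2*k**2 + 3*k - 3).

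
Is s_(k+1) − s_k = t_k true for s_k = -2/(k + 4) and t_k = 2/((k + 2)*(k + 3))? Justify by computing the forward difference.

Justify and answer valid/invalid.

Invalid: residual 4*(-2*k - 7)/(k**4 + 14*k**3 + 71*k**2 + 154*k + 120) ≠ 0.

s_(k+1) = -2/(k + 5)
s_(k+1) − s_k = 2/((k + 4)*(k + 5))
(s_(k+1) − s_k) − t_k = 4*(-2*k - 7)/(k**4 + 14*k**3 + 71*k**2 + 154*k + 120)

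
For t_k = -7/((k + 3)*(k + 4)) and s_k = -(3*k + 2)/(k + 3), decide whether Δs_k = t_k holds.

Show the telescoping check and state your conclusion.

valid (s_(k+1) − s_k reduces to t_k)

s_(k+1) = (-3*k - 5)/(k + 4)
s_(k+1) − s_k = -7/(k**2 + 7*k + 12)
(s_(k+1) − s_k) − t_k = 0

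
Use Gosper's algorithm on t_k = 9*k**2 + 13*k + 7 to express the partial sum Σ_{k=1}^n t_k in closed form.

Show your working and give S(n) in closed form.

S(n) = n*(3*n**2 + 11*n + 15)

Compute t_(k+1)/t_k: get (9*k**2 + 31*k + 29)/(9*k**2 + 13*k + 7).
So A=1 and B=1, with C=k**2 + 13*k/9 + 7/9.
Need (1)·f(k+1) − (1)·f(k) = k**2 + 13*k/9 + 7/9.
deg f ≤ 3 (via 0,0,2).
Coefficient equations give f(k) = k*(3*k**2 + 2*k + 2)/9.
So s_k = (B(k−1)f/C)·t_k = (k*(3*k**2 + 2*k + 2)/(9*k**2 + 13*k + 7))·t_k = k*(3*k**2 + 2*k + 2).
Δs = 9*k**2 + 13*k + 7, as required.
Σ_(k=1)^n t_k = s_(n+1) − s_(1) = (3*n**3 + 11*n**2 + 15*n + 7) − (7), i.e. n*(3*n**2 + 11*n + 15).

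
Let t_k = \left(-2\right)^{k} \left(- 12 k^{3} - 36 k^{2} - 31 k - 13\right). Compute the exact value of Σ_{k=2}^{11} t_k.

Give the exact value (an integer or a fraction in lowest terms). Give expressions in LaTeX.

Compute t_(k+1)/t_k: get 2*(-12*k**3 - 72*k**2 - 139*k - 92)/(12*k**3 + 36*k**2 + 31*k + 13).
Gosper form: A/B · C(k+1)/C(k) with A=-2, B=1, C=k**3 + 3*k**2 + 31*k/12 + 13/12.
Set up (-2)·f(k+1) − (1)·f(k) − (k**3 + 3*k**2 + 31*k/12 + 13/12) = 0.
Degrees (0,0,3) ⇒ d ≤ 3.
Match coefficients ⇒ f(k) = -(4*k**3 + 4*k**2 - 3*k + 1)/12.
Certificate R = B(k−1)f/C = -(4*k**3 + 4*k**2 - 3*k + 1)/(12*k**3 + 36*k**2 + 31*k + 13) gives s_k = (-2)**k*(4*k**3 + 4*k**2 - 3*k + 1).
Δs = (-2)**k*(-12*k**3 - 36*k**2 - 31*k - 13), as required.
Σ_(k=2)^(11) t_k = s_(12) − s_(2) = 30527488 − (172) = 30527316.

Σ = 30527316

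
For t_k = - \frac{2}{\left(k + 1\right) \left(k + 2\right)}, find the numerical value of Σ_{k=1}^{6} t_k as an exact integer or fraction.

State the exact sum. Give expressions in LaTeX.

Σ = -3/4

Step 1: r(k) = (k + 1)/(k + 3).
Factor: A=k + 1; B=k + 3; C=1.
f must satisfy (k + 1)·f(k+1) − (k + 2)·f(k) = 1.
deg f ≤ 1 (via 1,1,0).
Coefficient equations give f(k) = k.
So s_k = (B(k−1)f/C)·t_k = (k*(k + 2))·t_k = -2*k/(k + 1).
s_(k+1) − s_k = -2/(k**2 + 3*k + 2) = t_k.
Telescoping: Σ = s_(7) − s_(1) = -7/4 − (-1) = -3/4.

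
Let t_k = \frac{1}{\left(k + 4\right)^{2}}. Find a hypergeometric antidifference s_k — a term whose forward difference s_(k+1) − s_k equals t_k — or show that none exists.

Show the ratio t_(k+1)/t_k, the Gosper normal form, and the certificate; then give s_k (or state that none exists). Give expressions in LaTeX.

Ratio r(k) = (k + 4)**2/(k + 5)**2.
A = k**2 + 8*k + 16, B = k**2 + 10*k + 25, C = 1.
f must satisfy (k**2 + 8*k + 16)·f(k+1) − (k**2 + 8*k + 16)·f(k) = 1.
d = 0 from the (2,2,0) case.
f = c0 ⇒ A·f(k+1) − B(k−1)·f(k) − C = -1. The system {-1 = 0} is inconsistent; no antidifference.

not Gosper-summable; s_k does not exist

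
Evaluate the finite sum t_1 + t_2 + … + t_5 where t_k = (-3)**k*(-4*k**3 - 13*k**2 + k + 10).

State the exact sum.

Σ = 165474

Ratio r(k) = 3*(-4*k**3 - 25*k**2 - 37*k - 6)/(4*k**3 + 13*k**2 - k - 10).
Gosper form: A/B · C(k+1)/C(k) with A=-3, B=1, C=k**3 + 13*k**2/4 - k/4 - 5/2.
f must satisfy (-3)·f(k+1) − (1)·f(k) = k**3 + 13*k**2/4 - k/4 - 5/2.
d = 3 from the (0,0,3) case.
Match coefficients ⇒ f(k) = -(k**3 + k**2 - 4*k - 1)/4.
R(k) = B(k−1)·f(k)/C(k) = -(k**3 + k**2 - 4*k - 1)/((k + 1)*(4*k**2 + 9*k - 10)); s_k = R·t_k = (-3)**k*(k**3 + k**2 - 4*k - 1).
s_(k+1) − s_k = (-3)**k*(-4*k**3 - 13*k**2 + k + 10) = t_k.
Σ_(k=1)^(5) t_k = s_(6) − s_(1) = 165483 − (9) = 165474.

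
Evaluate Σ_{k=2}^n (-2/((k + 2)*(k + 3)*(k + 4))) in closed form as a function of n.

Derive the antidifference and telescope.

S(n) = (-n**2 - 7*n + 8)/(20*(n**2 + 7*n + 12))

Compute t_(k+1)/t_k: get (k + 2)/(k + 5).
So A=k + 2 and B=k + 5, with C=1.
f must satisfy (k + 2)·f(k+1) − (k + 4)·f(k) = 1.
deg f ≤ 2 (via 1,1,0).
Solve for f: f(k) = k*(k + 5)/12 (degree 2 ≤ 2).
Then R = B(k−1)f/C = k*(k + 4)*(k + 5)/12, so s_k = R(k)·t_k = k*(-k - 5)/(6*(k + 2)*(k + 3)).
Check: Δs_k = -2/(k**3 + 9*k**2 + 26*k + 24). ✓
Telescope: S(n) = s_(n+1) − s_(2) = (-n**2 - 7*n - 6)/(6*(n**2 + 7*n + 12)) − (-7/60) = (-n**2 - 7*n + 8)/(20*(n**2 + 7*n + 12)).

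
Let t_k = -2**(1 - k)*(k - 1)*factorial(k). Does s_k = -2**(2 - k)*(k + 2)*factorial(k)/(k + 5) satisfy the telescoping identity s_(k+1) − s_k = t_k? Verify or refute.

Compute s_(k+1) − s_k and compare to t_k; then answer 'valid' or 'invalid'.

Invalid: residual 6*(k**2 + 4*k - 7)*factorial(k)/(2**k*(k + 5)*(k + 6)) ≠ 0.

s_(k+1) = -2**(1 - k)*(k + 3)*factorial(k + 1)/(k + 6)
s_(k+1) − s_k = -2**(1 - k)*(k**3 + 7*k**2 + 7*k - 9)*factorial(k)/((k + 5)*(k + 6))
(s_(k+1) − s_k) − t_k = 6*(k**2 + 4*k - 7)*factorial(k)/(2**k*(k + 5)*(k + 6))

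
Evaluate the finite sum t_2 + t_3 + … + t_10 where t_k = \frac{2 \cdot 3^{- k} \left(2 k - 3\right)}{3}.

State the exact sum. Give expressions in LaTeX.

Compute t_(k+1)/t_k: get (2*k - 1)/(3*(2*k - 3)).
So A=1/3 and B=1, with C=k - 3/2.
Key eq: (1/3)·f(k+1) = (1)·f(k) + (k - 3/2).
Bound: deg f ≤ 1.
Match coefficients ⇒ f(k) = -3*(k - 1)/2.
R(k) = B(k−1)·f(k)/C(k) = -3*(k - 1)/(2*k - 3); s_k = R·t_k = 2*(1 - k)/3**k.
Check: Δs_k = 2*(2*k - 3)/(3*3**k). ✓
Telescoping: Σ = s_(11) − s_(2) = -20/177147 − (-2/9) = 39346/177147.

Σ = 39346/177147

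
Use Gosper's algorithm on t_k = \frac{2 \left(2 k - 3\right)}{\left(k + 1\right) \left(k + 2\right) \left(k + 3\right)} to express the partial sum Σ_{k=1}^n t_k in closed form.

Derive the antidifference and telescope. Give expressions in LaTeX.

r(k) = (k + 1)*(2*k - 1)/((k + 4)*(2*k - 3)) after simplifying.
Take A(k)=k + 1, B(k)=k + 4, C(k)=k - 3/2.
Set up (k + 1)·f(k+1) − (k + 3)·f(k) − (k - 3/2) = 0.
d = 2 from the (1,1,1) case.
Solving with deg f ≤ 2: f(k) = -k*(k + 11)/8.
Get s_k = R·t_k = k*(-k - 11)/(2*(k + 1)*(k + 2)) with R(k) = B(k−1)f(k)/C(k) = -k*(k + 3)*(k + 11)/(4*(2*k - 3)).
Δs = 2*(2*k - 3)/(k**3 + 6*k**2 + 11*k + 6), as required.
Evaluate: s_(n+1) = (-n**2 - 13*n - 12)/(2*(n**2 + 5*n + 6)); subtract s_(1) = -1 ⇒ S(n) = n*(n - 3)/(2*(n**2 + 5*n + 6)).

S(n) = \frac{n \left(n - 3\right)}{2 \left(n^{2} + 5 n + 6\right)}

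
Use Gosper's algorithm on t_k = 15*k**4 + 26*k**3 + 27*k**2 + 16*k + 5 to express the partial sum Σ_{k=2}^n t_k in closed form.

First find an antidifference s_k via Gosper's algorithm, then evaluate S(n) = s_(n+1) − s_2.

t_(k+1)/t_k = (15*k**4 + 86*k**3 + 195*k**2 + 208*k + 89)/(15*k**4 + 26*k**3 + 27*k**2 + 16*k + 5).
Take A(k)=1, B(k)=1, C(k)=k**4 + 26*k**3/15 + 9*k**2/5 + 16*k/15 + 1/3.
f must satisfy (1)·f(k+1) − (1)·f(k) = k**4 + 26*k**3/15 + 9*k**2/5 + 16*k/15 + 1/3.
From deg A=0, deg B=0, deg C=4: d=5.
Solve for f: f(k) = k*(3*k**4 - k**3 + k**2 + k + 1)/15 (degree 5 ≤ 5).
Then R = B(k−1)f/C = k*(3*k**4 - k**3 + k**2 + k + 1)/(15*k**4 + 26*k**3 + 27*k**2 + 16*k + 5), so s_k = R(k)·t_k = k*(3*k**4 - k**3 + k**2 + k + 1).
s_(k+1) − s_k = 15*k**4 + 26*k**3 + 27*k**2 + 16*k + 5 = t_k.
Σ_(k=2)^n t_k = s_(n+1) − s_(2) = (3*n**5 + 14*n**4 + 27*n**3 + 28*n**2 + 17*n + 5) − (94), i.e. 3*n**5 + 14*n**4 + 27*n**3 + 28*n**2 + 17*n - 89.

S(n) = 3*n**5 + 14*n**4 + 27*n**3 + 28*n**2 + 17*n - 89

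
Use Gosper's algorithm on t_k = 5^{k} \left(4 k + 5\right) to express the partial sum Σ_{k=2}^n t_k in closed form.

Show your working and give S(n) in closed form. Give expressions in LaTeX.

S(n) = 5 \cdot 5^{n} n + 5 \cdot 5^{n} - 50

Compute t_(k+1)/t_k: get 5*(4*k + 9)/(4*k + 5).
Normal form (A,B,C) = (5, 1, k + 5/4).
Key eq: (5)·f(k+1) = (1)·f(k) + (k + 5/4).
Bound: deg f ≤ 1.
A polynomial solution: f(k) = k/4.
R(k) = B(k−1)·f(k)/C(k) = k/(4*k + 5); s_k = R·t_k = 5**k*k.
Verify: 5**k*(4*k + 5) matches t_k.
Evaluate: s_(n+1) = 5**(n + 1)*(n + 1); subtract s_(2) = 50 ⇒ S(n) = 5*5**n*n + 5*5**n - 50.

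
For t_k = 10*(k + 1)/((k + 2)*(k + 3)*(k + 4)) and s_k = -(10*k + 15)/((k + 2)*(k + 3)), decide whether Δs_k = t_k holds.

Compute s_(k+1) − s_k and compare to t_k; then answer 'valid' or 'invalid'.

s_(k+1) = 5*(-2*k - 5)/((k + 3)*(k + 4))
s_(k+1) − s_k = 10*(k + 1)/(k**3 + 9*k**2 + 26*k + 24)
(s_(k+1) − s_k) − t_k = 0

Valid — Δs_k = t_k.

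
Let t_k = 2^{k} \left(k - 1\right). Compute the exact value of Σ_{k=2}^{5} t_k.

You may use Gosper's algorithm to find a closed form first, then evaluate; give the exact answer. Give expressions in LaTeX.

Σ = 196

The ratio is 2*k/(k - 1).
Factor: A=2; B=1; C=k - 1.
Set up (2)·f(k+1) − (1)·f(k) − (k - 1) = 0.
deg f ≤ 1 (via 0,0,1).
Coefficient equations give f(k) = k - 3.
Get s_k = R·t_k = 2**k*(k - 3) with R(k) = B(k−1)f(k)/C(k) = (k - 3)/(k - 1).
Verify: 2**k*(k - 1) matches t_k.
Σ_(k=2)^(5) t_k = s_(6) − s_(2) = 192 − (-4) = 196.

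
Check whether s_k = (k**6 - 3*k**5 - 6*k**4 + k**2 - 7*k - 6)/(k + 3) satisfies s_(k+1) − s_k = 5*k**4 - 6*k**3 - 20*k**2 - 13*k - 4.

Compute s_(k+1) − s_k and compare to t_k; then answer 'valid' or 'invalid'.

Invalid: residual 2*(-4*k**5 - 13*k**4 + 36*k**3 + 75*k**2 + 42*k + 6)/(k**2 + 7*k + 12) ≠ 0.

s_(k+1) = (-7*k + (k + 1)**6 - 3*(k + 1)**5 - 6*(k + 1)**4 + (k + 1)**2 - 13)/(k + 4)
s_(k+1) − s_k = (5*k**6 + 21*k**5 - 28*k**4 - 153*k**3 - 185*k**2 - 100*k - 36)/(k**2 + 7*k + 12)
(s_(k+1) − s_k) − t_k = 2*(-4*k**5 - 13*k**4 + 36*k**3 + 75*k**2 + 42*k + 6)/(k**2 + 7*k + 12)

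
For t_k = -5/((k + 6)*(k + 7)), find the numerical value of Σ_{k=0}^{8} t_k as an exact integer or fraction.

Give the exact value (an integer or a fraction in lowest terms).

Step 1: r(k) = (k + 6)/(k + 8).
Factor: A=k + 6; B=k + 8; C=1.
Solve (k + 6)·f(k+1) − (k + 7)·f(k) = 1.
Degrees (1,1,0) ⇒ d ≤ 1.
A polynomial solution: f(k) = k/6.
Get s_k = R·t_k = -5*k/(6*k + 36) with R(k) = B(k−1)f(k)/C(k) = k*(k + 7)/6.
s_(k+1) − s_k = -5/(k**2 + 13*k + 42) = t_k.
Evaluate s at k=9 and k=0: -1/2 and 0; difference -1/2.

Σ = -1/2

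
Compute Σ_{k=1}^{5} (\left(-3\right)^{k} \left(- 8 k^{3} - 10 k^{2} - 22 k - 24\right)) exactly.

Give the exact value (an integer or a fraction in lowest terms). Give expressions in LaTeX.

Compute t_(k+1)/t_k: get 3*(-4*k**3 - 17*k**2 - 33*k - 32)/(4*k**3 + 5*k**2 + 11*k + 12).
Take A(k)=-3, B(k)=1, C(k)=k**3 + 5*k**2/4 + 11*k/4 + 3.
Key eq: (-3)·f(k+1) = (1)·f(k) + (k**3 + 5*k**2/4 + 11*k/4 + 3).
Bound: deg f ≤ 3.
Solving with deg f ≤ 3: f(k) = -(2*k**3 - 2*k**2 + 4*k + 3)/8.
Certificate R = B(k−1)f/C = -(2*k**3 - 2*k**2 + 4*k + 3)/(2*(4*k**3 + 5*k**2 + 11*k + 12)) gives s_k = (-3)**k*(2*k**3 - 2*k**2 + 4*k + 3).
Δs = (-3)**k*(-8*k**3 - 10*k**2 - 22*k - 24), as required.
Telescoping: Σ = s_(6) − s_(1) = 282123 − (-21) = 282144.

Σ = 282144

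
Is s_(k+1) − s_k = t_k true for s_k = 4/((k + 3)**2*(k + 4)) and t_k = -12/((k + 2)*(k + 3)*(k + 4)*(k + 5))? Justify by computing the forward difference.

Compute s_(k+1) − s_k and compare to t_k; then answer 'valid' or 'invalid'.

Invalid: residual 8*(2*k + 7)/(k**6 + 21*k**5 + 181*k**4 + 819*k**3 + 2050*k**2 + 2688*k + 1440) ≠ 0.

s_(k+1) = 4/((k + 4)**2*(k + 5))
s_(k+1) − s_k = 4*((k + 3)**2 - (k + 4)*(k + 5))/((k + 3)**2*(k + 4)**2*(k + 5))
(s_(k+1) − s_k) − t_k = 8*(2*k + 7)/(k**6 + 21*k**5 + 181*k**4 + 819*k**3 + 2050*k**2 + 2688*k + 1440)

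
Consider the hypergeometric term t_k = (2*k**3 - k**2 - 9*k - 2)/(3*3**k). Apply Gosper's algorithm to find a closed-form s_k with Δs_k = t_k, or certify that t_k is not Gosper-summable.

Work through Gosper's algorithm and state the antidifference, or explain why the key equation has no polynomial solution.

t_(k+1)/t_k = (2*k**3 + 5*k**2 - 5*k - 10)/(3*(2*k**3 - k**2 - 9*k - 2)).
Gosper form: A/B · C(k+1)/C(k) with A=1/3, B=1, C=k**3 - k**2/2 - 9*k/2 - 1.
Key eq: (1/3)·f(k+1) = (1)·f(k) + (k**3 - k**2/2 - 9*k/2 - 1).
Bound: deg f ≤ 3.
Match coefficients ⇒ f(k) = -3*(k**3 + k**2 - 2*k - 1)/2.
So s_k = (B(k−1)f/C)·t_k = (-3*(k**3 + k**2 - 2*k - 1)/(2*k**3 - k**2 - 9*k - 2))·t_k = (-k**3 - k**2 + 2*k + 1)/3**k.
s_(k+1) − s_k = (2*k**3 - k**2 - 9*k - 2)/(3*3**k) = t_k.

s_k = (-k**3 - k**2 + 2*k + 1)/3**k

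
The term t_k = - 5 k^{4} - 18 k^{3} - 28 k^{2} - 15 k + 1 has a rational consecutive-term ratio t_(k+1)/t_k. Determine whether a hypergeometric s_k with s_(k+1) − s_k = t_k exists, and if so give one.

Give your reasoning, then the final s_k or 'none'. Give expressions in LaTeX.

s_k = k \left(- k^{4} - 2 k^{3} - 2 k^{2} + 2 k + 4\right)

The ratio is (5*k**4 + 38*k**3 + 112*k**2 + 145*k + 65)/(5*k**4 + 18*k**3 + 28*k**2 + 15*k - 1).
So A=1 and B=1, with C=k**4 + 18*k**3/5 + 28*k**2/5 + 3*k - 1/5.
Set up (1)·f(k+1) − (1)·f(k) − (k**4 + 18*k**3/5 + 28*k**2/5 + 3*k - 1/5) = 0.
Degrees (0,0,4) ⇒ d ≤ 5.
A polynomial solution: f(k) = k*(k**4 + 2*k**3 + 2*k**2 - 2*k - 4)/5.
Then R = B(k−1)f/C = k*(k**4 + 2*k**3 + 2*k**2 - 2*k - 4)/(5*k**4 + 18*k**3 + 28*k**2 + 15*k - 1), so s_k = R(k)·t_k = k*(-k**4 - 2*k**3 - 2*k**2 + 2*k + 4).
s_(k+1) − s_k = -5*k**4 - 18*k**3 - 28*k**2 - 15*k + 1 = t_k.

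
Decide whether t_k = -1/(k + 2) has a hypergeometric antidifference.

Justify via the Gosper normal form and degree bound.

No — the linear system for f has no solution.

Step 1: r(k) = (k + 2)/(k + 3).
A = k + 2, B = k + 3, C = 1.
Solve (k + 2)·f(k+1) − (k + 2)·f(k) = 1.
Bound: deg f ≤ 0.
Generic f = c0 gives residual -1; -1 = 0 cannot hold, so t_k is not Gosper-summable.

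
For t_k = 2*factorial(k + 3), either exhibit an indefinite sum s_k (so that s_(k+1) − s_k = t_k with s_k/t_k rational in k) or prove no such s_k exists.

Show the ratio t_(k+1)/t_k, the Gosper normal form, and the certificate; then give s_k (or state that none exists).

Step 1: r(k) = k + 4.
Normal form (A,B,C) = (k + 4, 1, 1).
Solve (k + 4)·f(k+1) − (1)·f(k) = 1.
deg f ≤ -1 (via 1,0,0).
deg f ≤ -1 is impossible — no certificate.

not Gosper-summable; s_k does not exist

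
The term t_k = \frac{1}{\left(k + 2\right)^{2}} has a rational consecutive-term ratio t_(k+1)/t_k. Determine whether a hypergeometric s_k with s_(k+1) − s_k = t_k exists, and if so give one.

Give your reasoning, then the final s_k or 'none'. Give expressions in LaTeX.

Ratio r(k) = (k + 2)**2/(k + 3)**2.
So A=k**2 + 4*k + 4 and B=k**2 + 6*k + 9, with C=1.
Key eq: (k**2 + 4*k + 4)·f(k+1) = (k**2 + 4*k + 4)·f(k) + (1).
deg f ≤ 0 (via 2,2,0).
f = c0 ⇒ A·f(k+1) − B(k−1)·f(k) − C = -1. The system {-1 = 0} is inconsistent; no antidifference.

no hypergeometric antidifference exists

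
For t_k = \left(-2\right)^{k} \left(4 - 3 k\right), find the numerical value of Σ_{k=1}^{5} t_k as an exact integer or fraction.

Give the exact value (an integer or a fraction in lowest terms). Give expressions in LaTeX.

The ratio is 2*(1 - 3*k)/(3*k - 4).
Gosper form: A/B · C(k+1)/C(k) with A=-2, B=1, C=k - 4/3.
Need (-2)·f(k+1) − (1)·f(k) = k - 4/3.
Degrees (0,0,1) ⇒ d ≤ 1.
Solve for f: f(k) = -(k - 2)/3 (degree 1 ≤ 1).
So s_k = (B(k−1)f/C)·t_k = (-(k - 2)/(3*k - 4))·t_k = (-2)**k*(k - 2).
Verify: (-2)**k*(4 - 3*k) matches t_k.
Σ_(k=1)^(5) t_k = s_(6) − s_(1) = 256 − (2) = 254.

Σ = 254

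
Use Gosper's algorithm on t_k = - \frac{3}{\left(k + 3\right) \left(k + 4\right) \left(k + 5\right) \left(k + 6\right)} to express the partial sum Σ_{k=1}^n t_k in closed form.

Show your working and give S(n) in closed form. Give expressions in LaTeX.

r(k) = (k + 3)/(k + 7) after simplifying.
Take A(k)=k + 3, B(k)=k + 7, C(k)=1.
Need (k + 3)·f(k+1) − (k + 6)·f(k) = 1.
Degrees (1,1,0) ⇒ d ≤ 3.
Solve for f: f(k) = k*(k**2 + 12*k + 47)/180 (degree 3 ≤ 3).
R(k) = B(k−1)·f(k)/C(k) = k*(k + 6)*(k**2 + 12*k + 47)/180; s_k = R·t_k = k*(-k**2 - 12*k - 47)/(60*(k + 3)*(k + 4)*(k + 5)).
Δs = -3/(k**4 + 18*k**3 + 119*k**2 + 342*k + 360), as required.
Telescope: S(n) = s_(n+1) − s_(1) = (-n**3 - 15*n**2 - 74*n - 60)/(60*(n**3 + 15*n**2 + 74*n + 120)) − (-1/120) = n*(-n**2 - 15*n - 74)/(120*(n**3 + 15*n**2 + 74*n + 120)).

S(n) = \frac{n \left(- n^{2} - 15 n - 74\right)}{120 \left(n^{3} + 15 n^{2} + 74 n + 120\right)}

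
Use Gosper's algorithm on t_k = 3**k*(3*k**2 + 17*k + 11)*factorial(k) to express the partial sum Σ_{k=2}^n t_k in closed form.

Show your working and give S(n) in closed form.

S(n) = 3*3**n*n**2*factorial(n) + 18*3**n*n*factorial(n) + 15*3**n*factorial(n) - 108

Compute t_(k+1)/t_k: get 3*(3*k**3 + 26*k**2 + 54*k + 31)/(3*k**2 + 17*k + 11).
A = 3*k + 3, B = 1, C = k**2 + 17*k/3 + 11/3.
f must satisfy (3*k + 3)·f(k+1) − (1)·f(k) = k**2 + 17*k/3 + 11/3.
From deg A=1, deg B=0, deg C=2: d=1.
Solving with deg f ≤ 1: f(k) = (k + 4)/3.
Then R = B(k−1)f/C = (k + 4)/(3*k**2 + 17*k + 11), so s_k = R(k)·t_k = 3**k*(k + 4)*factorial(k).
s_(k+1) − s_k = 3**k*(3*k**2 + 17*k + 11)*factorial(k) = t_k.
Σ_(k=2)^n t_k = s_(n+1) − s_(2) = (3**(n + 1)*(n + 5)*factorial(n + 1)) − (108), i.e. 3*3**n*n**2*factorial(n) + 18*3**n*n*factorial(n) + 15*3**n*factorial(n) - 108.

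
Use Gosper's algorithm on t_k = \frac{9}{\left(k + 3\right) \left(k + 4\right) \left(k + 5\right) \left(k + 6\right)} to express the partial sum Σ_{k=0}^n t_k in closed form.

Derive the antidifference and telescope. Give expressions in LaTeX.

S(n) = \frac{n^{3} + 15 n^{2} + 74 n + 60}{20 \left(n^{3} + 15 n^{2} + 74 n + 120\right)}

The ratio is (k + 3)/(k + 7).
So A=k + 3 and B=k + 7, with C=1.
f must satisfy (k + 3)·f(k+1) − (k + 6)·f(k) = 1.
deg f ≤ 3 (via 1,1,0).
Coefficient equations give f(k) = k*(k**2 + 12*k + 47)/180.
So s_k = (B(k−1)f/C)·t_k = (k*(k + 6)*(k**2 + 12*k + 47)/180)·t_k = k*(k**2 + 12*k + 47)/(20*(k + 3)*(k + 4)*(k + 5)).
Check: Δs_k = 9/(k**4 + 18*k**3 + 119*k**2 + 342*k + 360). ✓
s_(n+1) = (n**3 + 15*n**2 + 74*n + 60)/(20*(n**3 + 15*n**2 + 74*n + 120)) and s_(0) = 0, so S(n) = (n**3 + 15*n**2 + 74*n + 60)/(20*(n**3 + 15*n**2 + 74*n + 120)).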